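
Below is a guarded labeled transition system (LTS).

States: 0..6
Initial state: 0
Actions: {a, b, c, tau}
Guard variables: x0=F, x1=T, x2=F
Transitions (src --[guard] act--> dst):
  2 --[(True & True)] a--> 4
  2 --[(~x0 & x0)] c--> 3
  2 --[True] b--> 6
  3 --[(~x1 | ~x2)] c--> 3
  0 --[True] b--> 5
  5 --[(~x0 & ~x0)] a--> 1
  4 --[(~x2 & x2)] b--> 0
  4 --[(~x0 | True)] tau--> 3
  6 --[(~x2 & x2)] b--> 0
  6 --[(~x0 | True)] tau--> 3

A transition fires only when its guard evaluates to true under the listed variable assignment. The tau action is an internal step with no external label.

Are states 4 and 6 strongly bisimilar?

Bisimulation quotient by refinement:
  round 0: {{0,1,2,3,4,5,6}}
  round 1: {{0},{1},{2},{3},{4,6},{5}}
stable after 2 split(s): 6 block(s)
4∈{4,6}, 6∈{4,6}

Answer: BISIMILAR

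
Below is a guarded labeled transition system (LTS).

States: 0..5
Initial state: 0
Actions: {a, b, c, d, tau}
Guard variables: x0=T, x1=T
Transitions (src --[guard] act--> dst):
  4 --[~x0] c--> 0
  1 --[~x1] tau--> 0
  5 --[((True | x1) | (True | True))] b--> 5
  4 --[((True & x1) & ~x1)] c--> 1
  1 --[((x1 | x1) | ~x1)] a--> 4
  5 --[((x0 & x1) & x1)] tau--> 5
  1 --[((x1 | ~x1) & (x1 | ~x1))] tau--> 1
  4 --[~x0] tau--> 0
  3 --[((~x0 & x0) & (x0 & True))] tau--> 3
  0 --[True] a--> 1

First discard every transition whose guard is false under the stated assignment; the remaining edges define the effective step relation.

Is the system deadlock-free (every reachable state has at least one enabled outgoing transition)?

Answer: DEADLOCK at state 4

Analysis:
Reach set: {0,1,4}
  0: a→1  [deg 1]
  1: a→4  tau→1  [deg 2]
  4: ∅  [no exit]
witness 4: a·a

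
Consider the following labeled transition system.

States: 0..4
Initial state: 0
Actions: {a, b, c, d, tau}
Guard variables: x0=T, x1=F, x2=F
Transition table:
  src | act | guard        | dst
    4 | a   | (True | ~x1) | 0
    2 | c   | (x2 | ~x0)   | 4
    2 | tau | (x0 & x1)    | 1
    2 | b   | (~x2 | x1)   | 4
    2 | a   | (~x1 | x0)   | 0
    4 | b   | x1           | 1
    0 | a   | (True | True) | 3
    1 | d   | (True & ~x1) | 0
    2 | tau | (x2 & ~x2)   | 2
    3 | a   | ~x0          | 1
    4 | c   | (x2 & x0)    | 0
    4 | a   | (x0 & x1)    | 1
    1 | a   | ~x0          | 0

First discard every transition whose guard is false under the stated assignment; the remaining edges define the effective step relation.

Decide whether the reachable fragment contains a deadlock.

Reach set: {0,3}
  0: a→3  [1 out]
  3: ∅  [STUCK]
trace reaching 3: a

Answer: DEADLOCK at state 3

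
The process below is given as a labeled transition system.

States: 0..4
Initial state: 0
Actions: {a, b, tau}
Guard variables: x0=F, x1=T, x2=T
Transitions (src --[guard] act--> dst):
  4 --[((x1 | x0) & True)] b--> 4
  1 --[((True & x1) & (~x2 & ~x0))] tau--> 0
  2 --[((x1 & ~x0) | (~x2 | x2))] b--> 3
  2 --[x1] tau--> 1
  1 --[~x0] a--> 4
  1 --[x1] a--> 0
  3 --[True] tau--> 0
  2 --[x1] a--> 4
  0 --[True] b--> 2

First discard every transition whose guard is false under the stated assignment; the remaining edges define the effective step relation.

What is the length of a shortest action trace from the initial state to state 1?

Answer: 2

Analysis:
Layered search for 1:
  Layer 0: {0}
  Layer 1: {2}
  Layer 2: {1,3,4}
first hit 1 at d=2 via b·tau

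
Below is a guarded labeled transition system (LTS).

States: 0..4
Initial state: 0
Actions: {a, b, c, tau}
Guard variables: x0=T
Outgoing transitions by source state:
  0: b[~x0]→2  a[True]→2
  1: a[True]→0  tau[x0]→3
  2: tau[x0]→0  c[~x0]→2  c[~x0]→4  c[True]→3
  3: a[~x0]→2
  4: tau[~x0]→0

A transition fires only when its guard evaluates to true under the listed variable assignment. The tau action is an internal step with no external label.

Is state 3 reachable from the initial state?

Answer: REACHABLE

Working:
5 transition(s) survive guard evaluation.
L0 = {0}
L1 = {2}  cumulative {0,2}
L2 = {3}  cumulative {0,2,3}
Reach set: {0,2,3}
witness 3: a·c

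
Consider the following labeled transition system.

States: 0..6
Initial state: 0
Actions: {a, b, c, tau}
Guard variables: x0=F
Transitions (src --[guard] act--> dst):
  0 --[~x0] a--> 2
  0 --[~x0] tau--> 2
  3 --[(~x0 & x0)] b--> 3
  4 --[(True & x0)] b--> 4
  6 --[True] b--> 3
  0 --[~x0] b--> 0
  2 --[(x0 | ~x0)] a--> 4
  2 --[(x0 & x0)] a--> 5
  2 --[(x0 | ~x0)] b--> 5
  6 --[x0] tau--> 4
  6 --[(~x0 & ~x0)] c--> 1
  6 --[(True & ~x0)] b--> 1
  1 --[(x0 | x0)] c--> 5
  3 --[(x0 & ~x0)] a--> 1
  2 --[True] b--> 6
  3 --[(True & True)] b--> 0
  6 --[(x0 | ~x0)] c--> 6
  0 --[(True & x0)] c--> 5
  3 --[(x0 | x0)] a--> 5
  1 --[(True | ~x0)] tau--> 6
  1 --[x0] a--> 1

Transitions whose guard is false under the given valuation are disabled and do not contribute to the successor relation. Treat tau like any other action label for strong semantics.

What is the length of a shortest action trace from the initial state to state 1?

Breadth-first toward 1:
  depth 0: {0}
  depth 1: {2}
  depth 2: {4,5,6}
  depth 3: {1,3}
depth(1)=3, e.g. a·b·b

Answer: 3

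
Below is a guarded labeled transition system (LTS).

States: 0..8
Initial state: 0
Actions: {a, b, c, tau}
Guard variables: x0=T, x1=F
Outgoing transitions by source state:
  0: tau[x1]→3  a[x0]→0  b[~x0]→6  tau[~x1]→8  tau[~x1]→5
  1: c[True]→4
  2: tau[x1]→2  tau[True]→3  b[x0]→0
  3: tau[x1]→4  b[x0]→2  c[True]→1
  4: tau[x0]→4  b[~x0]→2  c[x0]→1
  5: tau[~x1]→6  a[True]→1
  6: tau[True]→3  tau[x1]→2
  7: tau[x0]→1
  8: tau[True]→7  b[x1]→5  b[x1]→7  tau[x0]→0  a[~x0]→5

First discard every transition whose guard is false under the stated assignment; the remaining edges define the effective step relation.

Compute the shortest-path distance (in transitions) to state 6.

Answer: 2

Analysis:
Breadth-first toward 6:
  L0 = {0}
  L1 = {5,8}
  L2 = {1,6,7}
depth(6)=2, e.g. tau·tau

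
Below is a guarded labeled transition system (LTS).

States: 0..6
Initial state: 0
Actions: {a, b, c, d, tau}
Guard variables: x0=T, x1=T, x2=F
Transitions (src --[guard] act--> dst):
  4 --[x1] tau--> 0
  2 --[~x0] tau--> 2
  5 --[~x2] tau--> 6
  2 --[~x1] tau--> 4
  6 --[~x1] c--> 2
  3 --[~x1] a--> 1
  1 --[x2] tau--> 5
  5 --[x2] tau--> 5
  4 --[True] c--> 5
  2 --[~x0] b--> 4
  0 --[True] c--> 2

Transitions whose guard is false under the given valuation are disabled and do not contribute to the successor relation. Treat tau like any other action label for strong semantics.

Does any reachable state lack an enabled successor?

Answer: DEADLOCK at state 2

Trace:
Reachable = {0,2}
  0: c→2  [1 exit(s)]
  2: ∅  [STUCK]
Path to 2: c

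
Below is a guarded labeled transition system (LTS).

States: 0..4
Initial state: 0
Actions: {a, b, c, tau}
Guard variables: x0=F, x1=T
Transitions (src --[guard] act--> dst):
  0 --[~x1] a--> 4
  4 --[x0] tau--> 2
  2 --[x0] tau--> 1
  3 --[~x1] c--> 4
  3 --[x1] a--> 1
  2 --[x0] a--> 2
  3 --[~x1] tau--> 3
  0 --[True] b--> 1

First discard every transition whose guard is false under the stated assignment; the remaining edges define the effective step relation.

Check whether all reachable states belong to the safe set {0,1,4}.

Safe = {0,1,4}
Reachable = {0,1}
  0: ok
  1: ok

Answer: INVARIANT HOLDS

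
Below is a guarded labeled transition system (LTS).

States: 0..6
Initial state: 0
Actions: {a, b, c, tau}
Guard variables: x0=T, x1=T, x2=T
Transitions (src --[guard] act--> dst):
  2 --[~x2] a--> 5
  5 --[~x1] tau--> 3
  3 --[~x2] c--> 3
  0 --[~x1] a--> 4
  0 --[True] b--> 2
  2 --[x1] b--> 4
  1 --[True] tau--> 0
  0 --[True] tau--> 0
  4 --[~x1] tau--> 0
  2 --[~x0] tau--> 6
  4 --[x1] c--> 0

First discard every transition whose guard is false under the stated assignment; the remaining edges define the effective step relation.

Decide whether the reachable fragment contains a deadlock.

R = {0,2,4}
  0: b→2  tau→0  [deg 2]
  2: b→4  [deg 1]
  4: c→0  [deg 1]

Answer: DEADLOCK-FREE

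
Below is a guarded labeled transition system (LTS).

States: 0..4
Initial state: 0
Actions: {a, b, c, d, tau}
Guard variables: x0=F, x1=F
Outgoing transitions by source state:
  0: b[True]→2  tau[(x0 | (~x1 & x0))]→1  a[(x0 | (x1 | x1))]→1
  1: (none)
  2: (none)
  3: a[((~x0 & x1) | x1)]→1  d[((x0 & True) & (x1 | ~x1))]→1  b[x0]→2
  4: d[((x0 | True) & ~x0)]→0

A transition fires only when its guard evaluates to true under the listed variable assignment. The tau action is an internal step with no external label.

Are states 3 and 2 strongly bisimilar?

Answer: BISIMILAR

Working:
Compute ~ classes (split until stable):
  round 0: {{0,1,2,3,4}}
  round 1: {{0},{1,2,3},{4}}
3 equivalence class(es) (converged in 2)
[3]={1,2,3}  [2]={1,2,3}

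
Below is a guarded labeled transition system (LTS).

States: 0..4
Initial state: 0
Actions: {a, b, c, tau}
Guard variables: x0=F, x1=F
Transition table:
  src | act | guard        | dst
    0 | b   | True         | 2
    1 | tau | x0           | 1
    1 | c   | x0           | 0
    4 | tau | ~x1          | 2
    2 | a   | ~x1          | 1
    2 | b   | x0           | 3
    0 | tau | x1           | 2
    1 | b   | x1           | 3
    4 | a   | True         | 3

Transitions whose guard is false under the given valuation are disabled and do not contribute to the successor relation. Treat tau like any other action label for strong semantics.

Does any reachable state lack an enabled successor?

R = {0,1,2}
  0: b→2  [deg 1]
  1: ∅  [STUCK]
  2: a→1  [deg 1]
witness 1: b·a

Answer: DEADLOCK at state 1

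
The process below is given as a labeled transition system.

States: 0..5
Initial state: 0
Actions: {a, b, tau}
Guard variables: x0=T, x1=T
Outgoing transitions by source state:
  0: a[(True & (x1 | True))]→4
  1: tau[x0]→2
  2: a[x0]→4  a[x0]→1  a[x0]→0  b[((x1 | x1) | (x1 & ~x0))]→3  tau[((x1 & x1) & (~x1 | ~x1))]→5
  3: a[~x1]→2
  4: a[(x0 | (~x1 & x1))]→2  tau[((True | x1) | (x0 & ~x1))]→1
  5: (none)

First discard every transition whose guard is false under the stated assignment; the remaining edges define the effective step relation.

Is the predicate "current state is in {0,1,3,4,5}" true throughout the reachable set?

Answer: INVARIANT VIOLATED at state 2

Trace:
Safe = {0,1,3,4,5}
Reachable = {0,1,2,3,4}
  0: safe
  1: safe
  2: ✗ unsafe
  3: safe
  4: safe
reach 2 via a·a — violates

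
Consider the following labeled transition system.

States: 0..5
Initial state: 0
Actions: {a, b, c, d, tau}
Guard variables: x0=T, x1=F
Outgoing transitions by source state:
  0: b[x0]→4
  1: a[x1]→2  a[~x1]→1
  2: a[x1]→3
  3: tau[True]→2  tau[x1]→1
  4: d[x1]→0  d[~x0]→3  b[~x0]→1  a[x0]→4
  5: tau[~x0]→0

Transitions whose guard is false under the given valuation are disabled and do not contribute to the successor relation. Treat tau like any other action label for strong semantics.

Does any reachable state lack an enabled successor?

Reachable = {0,4}
  0: b→4  [deg 1]
  4: a→4  [deg 1]

Answer: DEADLOCK-FREE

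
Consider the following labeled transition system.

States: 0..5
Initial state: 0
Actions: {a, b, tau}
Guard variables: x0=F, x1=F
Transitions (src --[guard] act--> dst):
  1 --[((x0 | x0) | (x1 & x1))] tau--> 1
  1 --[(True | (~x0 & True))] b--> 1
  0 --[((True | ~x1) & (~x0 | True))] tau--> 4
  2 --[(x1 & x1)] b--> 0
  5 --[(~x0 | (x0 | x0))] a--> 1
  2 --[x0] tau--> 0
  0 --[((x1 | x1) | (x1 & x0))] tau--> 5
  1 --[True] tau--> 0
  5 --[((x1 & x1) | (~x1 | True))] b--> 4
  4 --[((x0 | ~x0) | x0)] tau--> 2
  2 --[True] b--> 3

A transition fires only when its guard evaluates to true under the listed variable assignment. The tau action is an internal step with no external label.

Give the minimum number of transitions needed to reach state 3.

BFS to 3:
  depth 0: {0}
  depth 1: {4}
  depth 2: {2}
  depth 3: {3}
first hit 3 at d=3 via tau·tau·b

Answer: 3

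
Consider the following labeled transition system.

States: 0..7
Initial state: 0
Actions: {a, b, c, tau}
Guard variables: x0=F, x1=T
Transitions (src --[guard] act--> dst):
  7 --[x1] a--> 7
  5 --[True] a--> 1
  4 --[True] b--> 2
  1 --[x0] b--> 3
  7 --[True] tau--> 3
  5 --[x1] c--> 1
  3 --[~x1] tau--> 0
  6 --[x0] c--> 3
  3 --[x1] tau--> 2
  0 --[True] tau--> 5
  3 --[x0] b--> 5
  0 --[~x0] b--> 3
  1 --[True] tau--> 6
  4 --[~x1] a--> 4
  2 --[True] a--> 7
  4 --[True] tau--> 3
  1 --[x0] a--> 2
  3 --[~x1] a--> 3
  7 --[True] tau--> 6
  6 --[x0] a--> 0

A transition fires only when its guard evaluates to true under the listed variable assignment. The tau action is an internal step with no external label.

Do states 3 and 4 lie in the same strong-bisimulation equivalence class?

Refine partition for ~:
  round 0: {{0,1,2,3,4,5,6,7}}
  round 1: {{0,4},{1,3},{2},{5},{6},{7}}
  round 2: {{0},{1},{2},{3},{4},{5},{6},{7}}
stable after 3 split(s): 8 block(s)
[3]={3}  [4]={4}

Answer: NOT BISIMILAR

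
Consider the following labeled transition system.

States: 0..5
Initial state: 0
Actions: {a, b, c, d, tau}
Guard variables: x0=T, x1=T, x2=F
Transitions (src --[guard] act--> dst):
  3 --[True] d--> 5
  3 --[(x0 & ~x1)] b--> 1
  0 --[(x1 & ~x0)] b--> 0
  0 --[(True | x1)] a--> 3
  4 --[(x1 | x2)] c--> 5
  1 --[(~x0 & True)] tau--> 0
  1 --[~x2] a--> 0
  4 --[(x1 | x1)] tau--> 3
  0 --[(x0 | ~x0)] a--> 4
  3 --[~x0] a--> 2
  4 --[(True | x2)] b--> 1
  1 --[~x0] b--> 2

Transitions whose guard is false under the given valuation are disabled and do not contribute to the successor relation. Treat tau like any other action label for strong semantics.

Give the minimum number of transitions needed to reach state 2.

BFS to 2:
  Layer 0: {0}
  Layer 1: {3,4}
  Layer 2: {1,5}
2 never appears.

Answer: UNREACHABLE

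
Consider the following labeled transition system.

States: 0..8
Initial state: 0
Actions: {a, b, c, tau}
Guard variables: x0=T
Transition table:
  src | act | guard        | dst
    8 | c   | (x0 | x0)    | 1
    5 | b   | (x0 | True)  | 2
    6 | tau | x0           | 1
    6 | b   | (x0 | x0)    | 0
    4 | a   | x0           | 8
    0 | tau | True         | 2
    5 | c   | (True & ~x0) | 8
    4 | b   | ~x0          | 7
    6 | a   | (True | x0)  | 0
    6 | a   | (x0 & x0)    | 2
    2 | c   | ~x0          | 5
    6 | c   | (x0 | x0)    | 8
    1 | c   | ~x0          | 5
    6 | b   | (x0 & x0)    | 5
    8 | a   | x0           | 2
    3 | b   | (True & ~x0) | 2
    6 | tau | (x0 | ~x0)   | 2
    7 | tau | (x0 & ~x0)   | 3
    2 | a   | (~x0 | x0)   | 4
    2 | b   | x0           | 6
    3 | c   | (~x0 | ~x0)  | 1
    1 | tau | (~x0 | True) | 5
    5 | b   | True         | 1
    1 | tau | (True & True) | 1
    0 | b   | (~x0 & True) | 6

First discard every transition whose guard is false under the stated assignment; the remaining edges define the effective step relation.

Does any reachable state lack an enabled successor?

R = {0,1,2,4,5,6,8}
  0: tau→2  [1 exit(s)]
  1: tau→1  tau→5  [2 exit(s)]
  2: a→4  b→6  [2 exit(s)]
  4: a→8  [1 exit(s)]
  5: b→1  b→2  [2 exit(s)]
  6: a→0  a→2  b→0  b→5  c→8  tau→1  tau→2  [7 exit(s)]
  8: a→2  c→1  [2 exit(s)]

Answer: DEADLOCK-FREE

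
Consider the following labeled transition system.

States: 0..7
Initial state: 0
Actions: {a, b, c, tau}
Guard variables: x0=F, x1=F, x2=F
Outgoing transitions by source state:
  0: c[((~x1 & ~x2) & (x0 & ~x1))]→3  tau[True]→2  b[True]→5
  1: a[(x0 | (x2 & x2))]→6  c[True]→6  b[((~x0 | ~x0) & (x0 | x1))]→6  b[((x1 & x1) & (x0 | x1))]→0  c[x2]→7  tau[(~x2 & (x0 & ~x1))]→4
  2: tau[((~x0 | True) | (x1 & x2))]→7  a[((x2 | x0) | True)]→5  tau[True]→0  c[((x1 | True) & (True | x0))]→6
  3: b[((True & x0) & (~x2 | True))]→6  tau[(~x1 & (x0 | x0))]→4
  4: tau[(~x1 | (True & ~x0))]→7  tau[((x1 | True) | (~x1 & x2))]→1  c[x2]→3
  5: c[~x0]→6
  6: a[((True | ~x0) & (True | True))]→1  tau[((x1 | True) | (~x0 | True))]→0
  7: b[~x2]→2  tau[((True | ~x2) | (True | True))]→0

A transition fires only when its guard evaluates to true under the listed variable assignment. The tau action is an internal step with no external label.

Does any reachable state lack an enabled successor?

Answer: DEADLOCK-FREE

Working:
R = {0,1,2,5,6,7}
  0: b→5  tau→2  [2 out]
  1: c→6  [1 out]
  2: a→5  c→6  tau→0  tau→7  [4 out]
  5: c→6  [1 out]
  6: a→1  tau→0  [2 out]
  7: b→2  tau→0  [2 out]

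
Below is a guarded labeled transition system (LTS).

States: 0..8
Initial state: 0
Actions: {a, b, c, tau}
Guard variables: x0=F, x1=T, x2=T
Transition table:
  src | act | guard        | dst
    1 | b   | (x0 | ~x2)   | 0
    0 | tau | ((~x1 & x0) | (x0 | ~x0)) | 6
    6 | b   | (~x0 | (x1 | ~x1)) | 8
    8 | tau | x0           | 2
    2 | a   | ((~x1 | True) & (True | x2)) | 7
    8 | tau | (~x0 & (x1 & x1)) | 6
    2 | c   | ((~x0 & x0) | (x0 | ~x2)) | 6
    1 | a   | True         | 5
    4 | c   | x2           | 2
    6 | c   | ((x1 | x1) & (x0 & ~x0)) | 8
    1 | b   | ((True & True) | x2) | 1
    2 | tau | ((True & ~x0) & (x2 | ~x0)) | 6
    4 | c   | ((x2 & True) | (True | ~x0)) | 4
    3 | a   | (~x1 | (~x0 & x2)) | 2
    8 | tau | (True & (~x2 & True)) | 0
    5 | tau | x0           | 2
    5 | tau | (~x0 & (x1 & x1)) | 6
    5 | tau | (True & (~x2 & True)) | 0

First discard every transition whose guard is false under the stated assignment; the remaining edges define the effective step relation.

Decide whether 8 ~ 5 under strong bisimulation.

Answer: BISIMILAR

Analysis:
Compute ~ classes (split until stable):
  round 0: {{0,1,2,3,4,5,6,7,8}}
  round 1: {{0,5,8},{1},{2},{3},{4},{6},{7}}
stable after 2 split(s): 7 block(s)
[8]={0,5,8}  [5]={0,5,8}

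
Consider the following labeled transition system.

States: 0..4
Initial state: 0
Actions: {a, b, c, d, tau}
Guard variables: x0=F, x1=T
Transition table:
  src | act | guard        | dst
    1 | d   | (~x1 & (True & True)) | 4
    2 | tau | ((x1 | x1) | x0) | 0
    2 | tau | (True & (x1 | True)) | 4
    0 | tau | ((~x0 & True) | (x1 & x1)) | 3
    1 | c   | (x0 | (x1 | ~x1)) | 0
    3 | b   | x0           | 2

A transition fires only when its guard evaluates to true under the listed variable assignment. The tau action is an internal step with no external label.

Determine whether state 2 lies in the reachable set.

Answer: UNREACHABLE

Trace:
After dropping false guards: 4 live edges.
depth 0: {0}
depth 1: {3}  now seen {0,3}
Reach set: {0,3}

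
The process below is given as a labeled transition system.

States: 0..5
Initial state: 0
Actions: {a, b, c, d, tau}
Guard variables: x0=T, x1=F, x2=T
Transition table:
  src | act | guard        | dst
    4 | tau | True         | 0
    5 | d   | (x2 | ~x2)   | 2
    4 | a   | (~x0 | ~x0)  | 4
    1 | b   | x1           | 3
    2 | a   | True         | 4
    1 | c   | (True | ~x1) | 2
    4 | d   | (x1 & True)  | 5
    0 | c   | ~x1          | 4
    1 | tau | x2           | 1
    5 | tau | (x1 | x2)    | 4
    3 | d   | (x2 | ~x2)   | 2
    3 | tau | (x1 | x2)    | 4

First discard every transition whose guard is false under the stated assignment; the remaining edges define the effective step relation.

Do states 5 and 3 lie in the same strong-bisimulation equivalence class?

Compute ~ classes (split until stable):
  P[0] = {{0,1,2,3,4,5}}
  P[1] = {{0},{1},{2},{3,5},{4}}
5 equivalence class(es) (converged in 2)
class of 5: {3,5}; class of 3: {3,5}

Answer: BISIMILAR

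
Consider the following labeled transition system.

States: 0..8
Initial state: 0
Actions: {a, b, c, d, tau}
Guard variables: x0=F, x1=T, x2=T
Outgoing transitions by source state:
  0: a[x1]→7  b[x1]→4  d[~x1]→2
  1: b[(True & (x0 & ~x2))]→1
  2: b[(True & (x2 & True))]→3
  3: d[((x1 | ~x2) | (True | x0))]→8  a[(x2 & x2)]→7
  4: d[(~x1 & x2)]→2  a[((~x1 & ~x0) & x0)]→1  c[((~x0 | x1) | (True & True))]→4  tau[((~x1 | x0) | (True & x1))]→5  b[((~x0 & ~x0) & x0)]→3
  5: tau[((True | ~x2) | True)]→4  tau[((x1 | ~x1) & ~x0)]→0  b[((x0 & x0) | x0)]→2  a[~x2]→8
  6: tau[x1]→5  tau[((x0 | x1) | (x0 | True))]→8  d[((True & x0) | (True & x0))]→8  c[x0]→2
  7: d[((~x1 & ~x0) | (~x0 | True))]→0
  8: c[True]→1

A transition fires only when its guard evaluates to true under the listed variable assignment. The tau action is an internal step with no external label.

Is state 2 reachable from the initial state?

Answer: UNREACHABLE

Working:
Guard filter leaves 13 enabled edge(s).
depth 0: {0}
depth 1: {4,7}  now seen {0,4,7}
depth 2: {5}  now seen {0,4,5,7}
R = {0,4,5,7}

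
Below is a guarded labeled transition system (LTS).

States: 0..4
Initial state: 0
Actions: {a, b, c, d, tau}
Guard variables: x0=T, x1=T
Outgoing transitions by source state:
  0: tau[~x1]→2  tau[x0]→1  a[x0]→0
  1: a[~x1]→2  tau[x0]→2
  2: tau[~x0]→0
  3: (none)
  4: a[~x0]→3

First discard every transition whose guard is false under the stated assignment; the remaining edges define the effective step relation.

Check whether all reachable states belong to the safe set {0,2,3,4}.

Inv-set: {0,2,3,4}
R = {0,1,2}
  0: ok
  1: ✗ unsafe
  2: ok
witness against invariant: tau → 1

Answer: INVARIANT VIOLATED at state 1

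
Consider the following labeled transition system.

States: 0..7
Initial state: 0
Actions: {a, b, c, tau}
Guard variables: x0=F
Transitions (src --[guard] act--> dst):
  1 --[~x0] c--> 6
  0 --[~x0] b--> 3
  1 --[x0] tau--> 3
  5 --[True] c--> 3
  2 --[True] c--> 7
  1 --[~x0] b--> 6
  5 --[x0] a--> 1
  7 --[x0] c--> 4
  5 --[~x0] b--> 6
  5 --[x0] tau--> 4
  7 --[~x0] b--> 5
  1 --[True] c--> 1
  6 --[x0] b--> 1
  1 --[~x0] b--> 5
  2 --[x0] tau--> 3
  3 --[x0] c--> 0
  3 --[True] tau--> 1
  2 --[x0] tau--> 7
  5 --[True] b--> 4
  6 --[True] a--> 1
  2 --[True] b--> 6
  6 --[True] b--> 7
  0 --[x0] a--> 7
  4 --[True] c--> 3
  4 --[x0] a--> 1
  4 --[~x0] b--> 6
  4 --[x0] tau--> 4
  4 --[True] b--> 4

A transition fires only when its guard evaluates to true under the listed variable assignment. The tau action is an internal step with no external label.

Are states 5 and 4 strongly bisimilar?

Answer: BISIMILAR

Analysis:
Compute ~ classes (split until stable):
  P[0] = {{0,1,2,3,4,5,6,7}}
  P[1] = {{0,7},{1,2,4,5},{3},{6}}
  P[2] = {{0},{1},{2},{3},{4,5},{6},{7}}
Fixed point at round 3; 7 class(es).
5∈{4,5}, 4∈{4,5}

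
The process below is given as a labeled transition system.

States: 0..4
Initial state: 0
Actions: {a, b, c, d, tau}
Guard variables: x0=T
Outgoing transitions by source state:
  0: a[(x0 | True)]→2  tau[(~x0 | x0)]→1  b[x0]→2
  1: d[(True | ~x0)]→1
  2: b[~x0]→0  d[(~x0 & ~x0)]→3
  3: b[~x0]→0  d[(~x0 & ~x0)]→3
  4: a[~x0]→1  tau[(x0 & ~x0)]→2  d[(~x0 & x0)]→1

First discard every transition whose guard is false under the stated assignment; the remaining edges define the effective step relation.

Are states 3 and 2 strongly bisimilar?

Compute ~ classes (split until stable):
  P[0] = {{0,1,2,3,4}}
  P[1] = {{0},{1},{2,3,4}}
3 equivalence class(es) (converged in 2)
[3]={2,3,4}  [2]={2,3,4}

Answer: BISIMILAR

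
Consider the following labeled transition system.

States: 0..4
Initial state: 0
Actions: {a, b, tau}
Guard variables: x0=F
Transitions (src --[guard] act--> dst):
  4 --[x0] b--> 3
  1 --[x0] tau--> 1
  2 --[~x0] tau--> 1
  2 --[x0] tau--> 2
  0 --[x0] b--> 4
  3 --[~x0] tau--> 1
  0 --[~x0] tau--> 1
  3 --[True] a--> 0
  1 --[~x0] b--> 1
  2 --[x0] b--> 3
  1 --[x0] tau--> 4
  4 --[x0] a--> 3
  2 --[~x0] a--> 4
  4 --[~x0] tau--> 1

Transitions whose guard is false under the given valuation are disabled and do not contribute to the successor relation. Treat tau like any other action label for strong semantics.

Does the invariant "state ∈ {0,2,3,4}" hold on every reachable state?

Answer: INVARIANT VIOLATED at state 1

Trace:
Safe = {0,2,3,4}
R = {0,1}
  0: safe
  1: ✗ unsafe
witness against invariant: tau → 1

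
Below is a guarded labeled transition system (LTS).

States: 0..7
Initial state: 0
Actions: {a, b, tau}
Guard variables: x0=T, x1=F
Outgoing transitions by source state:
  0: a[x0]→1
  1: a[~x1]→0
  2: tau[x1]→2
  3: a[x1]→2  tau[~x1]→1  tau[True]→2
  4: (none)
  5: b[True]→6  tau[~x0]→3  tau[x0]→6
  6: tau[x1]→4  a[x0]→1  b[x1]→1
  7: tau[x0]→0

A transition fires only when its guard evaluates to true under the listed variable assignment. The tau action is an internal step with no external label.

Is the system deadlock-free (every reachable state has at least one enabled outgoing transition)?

Answer: DEADLOCK-FREE

Trace:
Reachable = {0,1}
  0: a→1  [deg 1]
  1: a→0  [deg 1]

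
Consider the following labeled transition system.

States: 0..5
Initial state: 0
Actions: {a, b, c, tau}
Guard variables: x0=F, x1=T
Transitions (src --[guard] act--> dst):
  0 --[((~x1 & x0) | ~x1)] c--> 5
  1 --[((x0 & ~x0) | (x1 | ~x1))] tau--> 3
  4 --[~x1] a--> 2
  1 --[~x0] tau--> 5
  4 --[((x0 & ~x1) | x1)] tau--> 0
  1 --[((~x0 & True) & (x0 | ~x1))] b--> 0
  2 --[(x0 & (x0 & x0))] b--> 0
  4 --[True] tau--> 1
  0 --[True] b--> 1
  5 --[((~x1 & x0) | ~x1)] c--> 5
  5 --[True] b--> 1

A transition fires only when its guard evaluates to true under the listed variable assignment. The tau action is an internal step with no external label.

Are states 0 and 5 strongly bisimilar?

Answer: BISIMILAR

Analysis:
Compute ~ classes (split until stable):
  P[0] = {{0,1,2,3,4,5}}
  P[1] = {{0,5},{1,4},{2,3}}
  P[2] = {{0,5},{1},{2,3},{4}}
4 equivalence class(es) (converged in 3)
0∈{0,5}, 5∈{0,5}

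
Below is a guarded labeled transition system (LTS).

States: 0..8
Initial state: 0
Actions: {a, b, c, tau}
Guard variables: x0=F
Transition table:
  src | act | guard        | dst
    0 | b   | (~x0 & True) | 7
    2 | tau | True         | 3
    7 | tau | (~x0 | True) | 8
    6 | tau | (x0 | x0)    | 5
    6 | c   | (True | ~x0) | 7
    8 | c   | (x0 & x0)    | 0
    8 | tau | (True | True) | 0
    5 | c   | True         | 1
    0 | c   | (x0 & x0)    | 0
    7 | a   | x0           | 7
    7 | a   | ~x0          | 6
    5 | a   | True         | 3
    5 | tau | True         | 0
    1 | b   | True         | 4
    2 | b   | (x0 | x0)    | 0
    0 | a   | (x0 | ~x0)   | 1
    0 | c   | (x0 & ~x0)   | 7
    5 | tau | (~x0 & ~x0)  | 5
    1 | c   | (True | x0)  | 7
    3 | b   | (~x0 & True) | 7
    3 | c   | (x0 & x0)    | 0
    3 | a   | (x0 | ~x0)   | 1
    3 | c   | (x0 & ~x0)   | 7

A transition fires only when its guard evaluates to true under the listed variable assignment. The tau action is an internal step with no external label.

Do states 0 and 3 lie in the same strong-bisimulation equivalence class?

Answer: BISIMILAR

Working:
Bisimulation quotient by refinement:
  π0 = {{0,1,2,3,4,5,6,7,8}}
  π1 = {{0,3},{1},{2,8},{4},{5},{6},{7}}
7 equivalence class(es) (converged in 2)
0∈{0,3}, 3∈{0,3}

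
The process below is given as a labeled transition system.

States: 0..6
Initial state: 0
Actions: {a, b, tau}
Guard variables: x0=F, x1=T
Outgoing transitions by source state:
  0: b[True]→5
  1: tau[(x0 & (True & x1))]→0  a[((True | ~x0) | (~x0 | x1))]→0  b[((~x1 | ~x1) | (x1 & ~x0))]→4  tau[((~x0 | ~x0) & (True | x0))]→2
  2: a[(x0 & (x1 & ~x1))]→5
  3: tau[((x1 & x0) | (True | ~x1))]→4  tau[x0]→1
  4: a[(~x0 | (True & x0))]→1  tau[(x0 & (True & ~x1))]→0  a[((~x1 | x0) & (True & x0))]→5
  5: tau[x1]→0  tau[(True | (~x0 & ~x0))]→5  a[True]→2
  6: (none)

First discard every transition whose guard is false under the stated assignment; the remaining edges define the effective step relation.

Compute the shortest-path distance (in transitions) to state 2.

Layered search for 2:
  L0 = {0}
  L1 = {5}
  L2 = {2}
2 enters at depth 2; path b·a

Answer: 2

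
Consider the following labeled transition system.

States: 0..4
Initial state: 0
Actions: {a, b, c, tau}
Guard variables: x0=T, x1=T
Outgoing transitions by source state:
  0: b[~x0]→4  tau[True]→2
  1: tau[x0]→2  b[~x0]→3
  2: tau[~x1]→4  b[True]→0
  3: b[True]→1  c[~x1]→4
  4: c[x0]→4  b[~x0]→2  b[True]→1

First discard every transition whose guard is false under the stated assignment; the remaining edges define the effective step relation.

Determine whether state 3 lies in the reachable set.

6 transition(s) survive guard evaluation.
Layer 0: {0}
Layer 1: {2}  total {0,2}
R = {0,2}

Answer: UNREACHABLE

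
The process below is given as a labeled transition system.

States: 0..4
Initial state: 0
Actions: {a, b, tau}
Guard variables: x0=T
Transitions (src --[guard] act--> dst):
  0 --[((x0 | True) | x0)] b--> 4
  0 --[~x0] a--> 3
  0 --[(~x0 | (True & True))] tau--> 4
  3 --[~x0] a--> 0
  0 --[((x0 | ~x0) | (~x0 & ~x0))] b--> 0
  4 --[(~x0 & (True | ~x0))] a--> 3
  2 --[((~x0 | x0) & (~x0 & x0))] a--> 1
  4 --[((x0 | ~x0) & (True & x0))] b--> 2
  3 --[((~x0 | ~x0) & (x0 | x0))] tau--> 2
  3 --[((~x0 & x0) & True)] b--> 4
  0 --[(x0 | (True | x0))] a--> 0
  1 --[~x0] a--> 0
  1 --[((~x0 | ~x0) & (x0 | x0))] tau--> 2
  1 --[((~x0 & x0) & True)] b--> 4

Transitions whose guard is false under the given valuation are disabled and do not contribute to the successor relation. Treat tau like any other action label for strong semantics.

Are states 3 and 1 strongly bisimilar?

Answer: BISIMILAR

Trace:
Refine partition for ~:
  π0 = {{0,1,2,3,4}}
  π1 = {{0},{1,2,3},{4}}
3 equivalence class(es) (converged in 2)
[3]={1,2,3}  [1]={1,2,3}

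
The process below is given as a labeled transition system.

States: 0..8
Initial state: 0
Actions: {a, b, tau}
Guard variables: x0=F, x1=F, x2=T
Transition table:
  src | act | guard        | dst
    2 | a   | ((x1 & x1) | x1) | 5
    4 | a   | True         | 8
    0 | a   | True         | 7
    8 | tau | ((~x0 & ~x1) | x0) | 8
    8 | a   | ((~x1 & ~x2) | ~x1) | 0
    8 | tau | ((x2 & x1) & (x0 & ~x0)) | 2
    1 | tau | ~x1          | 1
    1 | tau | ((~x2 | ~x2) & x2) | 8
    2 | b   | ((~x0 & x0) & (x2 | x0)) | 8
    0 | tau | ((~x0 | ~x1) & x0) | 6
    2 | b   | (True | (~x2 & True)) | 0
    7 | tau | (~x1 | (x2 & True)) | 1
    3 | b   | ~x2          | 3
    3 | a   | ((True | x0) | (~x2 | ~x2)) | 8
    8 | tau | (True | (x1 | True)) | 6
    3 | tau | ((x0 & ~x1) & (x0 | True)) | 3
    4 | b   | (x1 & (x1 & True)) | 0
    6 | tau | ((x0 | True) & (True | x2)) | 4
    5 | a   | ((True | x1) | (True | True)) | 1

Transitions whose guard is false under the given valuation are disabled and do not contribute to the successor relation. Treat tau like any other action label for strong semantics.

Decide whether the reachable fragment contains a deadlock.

Answer: DEADLOCK-FREE

Working:
Reach set: {0,1,7}
  0: a→7  [1 exit(s)]
  1: tau→1  [1 exit(s)]
  7: tau→1  [1 exit(s)]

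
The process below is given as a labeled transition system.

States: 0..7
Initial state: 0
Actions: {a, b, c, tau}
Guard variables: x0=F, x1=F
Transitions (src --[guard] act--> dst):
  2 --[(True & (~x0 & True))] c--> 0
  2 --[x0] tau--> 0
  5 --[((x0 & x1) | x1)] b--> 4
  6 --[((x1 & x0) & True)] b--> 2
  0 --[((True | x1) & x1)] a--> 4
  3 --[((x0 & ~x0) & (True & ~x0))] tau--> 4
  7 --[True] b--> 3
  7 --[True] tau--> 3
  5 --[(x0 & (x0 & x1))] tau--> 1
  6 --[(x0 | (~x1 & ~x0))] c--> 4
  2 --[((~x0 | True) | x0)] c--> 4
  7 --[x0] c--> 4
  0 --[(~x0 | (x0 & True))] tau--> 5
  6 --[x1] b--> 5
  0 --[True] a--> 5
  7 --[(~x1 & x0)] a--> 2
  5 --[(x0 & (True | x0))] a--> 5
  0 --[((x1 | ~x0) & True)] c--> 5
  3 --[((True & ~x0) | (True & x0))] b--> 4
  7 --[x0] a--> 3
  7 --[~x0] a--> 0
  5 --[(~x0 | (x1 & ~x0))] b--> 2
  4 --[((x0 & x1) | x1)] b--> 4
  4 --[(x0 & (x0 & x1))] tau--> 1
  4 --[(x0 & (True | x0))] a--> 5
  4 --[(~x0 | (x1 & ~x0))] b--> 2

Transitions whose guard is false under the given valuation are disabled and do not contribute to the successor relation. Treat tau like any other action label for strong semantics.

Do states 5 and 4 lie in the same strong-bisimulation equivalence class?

Answer: BISIMILAR

Trace:
Refine partition for ~:
  P[0] = {{0,1,2,3,4,5,6,7}}
  P[1] = {{0},{1},{2,6},{3,4,5},{7}}
  P[2] = {{0},{1},{2},{3},{4,5},{6},{7}}
7 equivalence class(es) (converged in 3)
5∈{4,5}, 4∈{4,5}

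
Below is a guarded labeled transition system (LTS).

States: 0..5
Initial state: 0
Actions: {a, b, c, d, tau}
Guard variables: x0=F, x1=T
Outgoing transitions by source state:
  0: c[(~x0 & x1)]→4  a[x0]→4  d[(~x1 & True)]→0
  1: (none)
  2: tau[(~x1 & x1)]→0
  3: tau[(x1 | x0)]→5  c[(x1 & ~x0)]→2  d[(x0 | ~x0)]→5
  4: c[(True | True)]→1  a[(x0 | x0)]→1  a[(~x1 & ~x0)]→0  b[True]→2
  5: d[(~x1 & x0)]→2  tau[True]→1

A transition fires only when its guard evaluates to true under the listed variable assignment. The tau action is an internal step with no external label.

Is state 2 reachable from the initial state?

Answer: REACHABLE

Working:
Guard filter leaves 7 enabled edge(s).
depth 0: {0}
depth 1: {4}  now seen {0,4}
depth 2: {1,2}  now seen {0,1,2,4}
R = {0,1,2,4}
witness 2: c·b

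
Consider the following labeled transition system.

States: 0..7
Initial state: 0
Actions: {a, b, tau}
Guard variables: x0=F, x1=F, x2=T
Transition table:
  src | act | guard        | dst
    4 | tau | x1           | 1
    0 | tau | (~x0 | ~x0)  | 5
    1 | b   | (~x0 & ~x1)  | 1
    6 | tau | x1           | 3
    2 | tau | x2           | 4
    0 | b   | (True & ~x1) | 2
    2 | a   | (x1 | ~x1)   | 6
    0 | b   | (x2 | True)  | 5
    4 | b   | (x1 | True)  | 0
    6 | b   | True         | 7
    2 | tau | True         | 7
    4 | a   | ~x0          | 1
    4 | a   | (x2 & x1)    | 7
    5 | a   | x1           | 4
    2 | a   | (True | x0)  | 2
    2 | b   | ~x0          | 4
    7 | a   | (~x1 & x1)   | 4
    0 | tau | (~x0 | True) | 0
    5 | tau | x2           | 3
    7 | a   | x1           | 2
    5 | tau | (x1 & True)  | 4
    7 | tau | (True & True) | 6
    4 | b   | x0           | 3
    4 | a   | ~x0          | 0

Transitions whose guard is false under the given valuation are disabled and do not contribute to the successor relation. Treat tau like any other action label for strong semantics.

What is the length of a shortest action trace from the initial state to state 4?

Answer: 2

Working:
Layered search for 4:
  Layer 0: {0}
  Layer 1: {2,5}
  Layer 2: {3,4,6,7}
depth(4)=2, e.g. b·b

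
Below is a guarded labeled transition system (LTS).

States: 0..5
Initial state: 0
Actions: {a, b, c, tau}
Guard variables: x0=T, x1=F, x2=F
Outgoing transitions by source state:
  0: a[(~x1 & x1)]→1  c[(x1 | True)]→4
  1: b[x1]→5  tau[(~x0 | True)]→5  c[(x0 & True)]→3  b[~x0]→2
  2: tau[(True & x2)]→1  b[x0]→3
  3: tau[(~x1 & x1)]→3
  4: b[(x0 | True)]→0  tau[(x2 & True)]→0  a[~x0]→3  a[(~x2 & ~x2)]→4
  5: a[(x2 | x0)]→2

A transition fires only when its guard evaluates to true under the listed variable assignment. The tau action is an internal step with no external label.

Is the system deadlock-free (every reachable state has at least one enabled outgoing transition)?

Answer: DEADLOCK-FREE

Trace:
R = {0,4}
  0: c→4  [deg 1]
  4: a→4  b→0  [deg 2]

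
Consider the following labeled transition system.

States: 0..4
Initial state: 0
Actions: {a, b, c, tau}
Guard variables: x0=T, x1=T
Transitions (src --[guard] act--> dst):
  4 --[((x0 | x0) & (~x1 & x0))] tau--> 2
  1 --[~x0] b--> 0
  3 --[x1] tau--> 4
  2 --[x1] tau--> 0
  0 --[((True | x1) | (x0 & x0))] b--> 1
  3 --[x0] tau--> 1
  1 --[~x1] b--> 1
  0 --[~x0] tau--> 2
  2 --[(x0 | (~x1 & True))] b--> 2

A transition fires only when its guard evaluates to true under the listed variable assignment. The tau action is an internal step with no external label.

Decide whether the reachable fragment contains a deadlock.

R = {0,1}
  0: b→1  [deg 1]
  1: ∅  [deadlock]
witness 1: b

Answer: DEADLOCK at state 1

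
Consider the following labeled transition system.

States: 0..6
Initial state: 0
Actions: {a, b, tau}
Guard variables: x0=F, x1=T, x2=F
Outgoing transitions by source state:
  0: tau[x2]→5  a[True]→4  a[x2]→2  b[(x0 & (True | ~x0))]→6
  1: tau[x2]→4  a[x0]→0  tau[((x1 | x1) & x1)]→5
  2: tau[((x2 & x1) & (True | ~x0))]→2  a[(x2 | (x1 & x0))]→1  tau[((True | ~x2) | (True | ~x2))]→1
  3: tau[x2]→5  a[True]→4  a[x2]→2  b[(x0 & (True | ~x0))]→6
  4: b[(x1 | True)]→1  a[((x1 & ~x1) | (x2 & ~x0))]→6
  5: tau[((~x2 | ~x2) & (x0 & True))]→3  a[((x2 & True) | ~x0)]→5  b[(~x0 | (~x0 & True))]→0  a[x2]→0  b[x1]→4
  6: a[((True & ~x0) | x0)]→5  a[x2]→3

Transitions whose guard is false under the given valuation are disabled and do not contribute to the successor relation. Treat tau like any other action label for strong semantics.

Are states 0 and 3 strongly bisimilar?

Refine partition for ~:
  π0 = {{0,1,2,3,4,5,6}}
  π1 = {{0,3,6},{1,2},{4},{5}}
  π2 = {{0,3},{1},{2},{4},{5},{6}}
6 equivalence class(es) (converged in 3)
class of 0: {0,3}; class of 3: {0,3}

Answer: BISIMILAR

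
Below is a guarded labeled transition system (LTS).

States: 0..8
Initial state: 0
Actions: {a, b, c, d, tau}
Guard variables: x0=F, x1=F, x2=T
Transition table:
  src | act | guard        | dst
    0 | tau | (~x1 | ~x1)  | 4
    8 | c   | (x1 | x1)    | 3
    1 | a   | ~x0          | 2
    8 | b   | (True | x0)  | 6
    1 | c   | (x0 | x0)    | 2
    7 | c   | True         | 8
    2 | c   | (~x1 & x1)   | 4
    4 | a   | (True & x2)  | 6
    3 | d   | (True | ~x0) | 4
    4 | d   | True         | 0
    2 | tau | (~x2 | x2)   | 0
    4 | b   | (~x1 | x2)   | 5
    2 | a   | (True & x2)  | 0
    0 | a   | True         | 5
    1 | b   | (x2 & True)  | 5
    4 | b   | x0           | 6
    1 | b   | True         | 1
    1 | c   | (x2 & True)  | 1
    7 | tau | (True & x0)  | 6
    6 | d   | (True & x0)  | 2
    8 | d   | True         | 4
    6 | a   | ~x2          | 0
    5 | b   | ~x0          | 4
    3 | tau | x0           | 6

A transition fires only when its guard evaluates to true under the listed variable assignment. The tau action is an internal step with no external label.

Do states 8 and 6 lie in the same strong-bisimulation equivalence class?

Answer: NOT BISIMILAR

Working:
Refine partition for ~:
  π0 = {{0,1,2,3,4,5,6,7,8}}
  π1 = {{0,2},{1},{3},{4},{5},{6},{7},{8}}
  π2 = {{0},{1},{2},{3},{4},{5},{6},{7},{8}}
stable after 3 split(s): 9 block(s)
8∈{8}, 6∈{6}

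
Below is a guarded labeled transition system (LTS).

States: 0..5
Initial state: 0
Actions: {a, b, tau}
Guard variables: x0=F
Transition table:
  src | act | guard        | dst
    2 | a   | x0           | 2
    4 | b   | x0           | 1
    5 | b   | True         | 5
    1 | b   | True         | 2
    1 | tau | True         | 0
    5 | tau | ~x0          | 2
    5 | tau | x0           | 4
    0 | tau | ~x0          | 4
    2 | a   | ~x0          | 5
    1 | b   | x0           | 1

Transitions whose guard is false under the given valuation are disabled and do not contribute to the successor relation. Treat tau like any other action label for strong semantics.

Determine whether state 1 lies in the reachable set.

6 transition(s) survive guard evaluation.
L0 = {0}
L1 = {4}  cumulative {0,4}
R = {0,4}

Answer: UNREACHABLE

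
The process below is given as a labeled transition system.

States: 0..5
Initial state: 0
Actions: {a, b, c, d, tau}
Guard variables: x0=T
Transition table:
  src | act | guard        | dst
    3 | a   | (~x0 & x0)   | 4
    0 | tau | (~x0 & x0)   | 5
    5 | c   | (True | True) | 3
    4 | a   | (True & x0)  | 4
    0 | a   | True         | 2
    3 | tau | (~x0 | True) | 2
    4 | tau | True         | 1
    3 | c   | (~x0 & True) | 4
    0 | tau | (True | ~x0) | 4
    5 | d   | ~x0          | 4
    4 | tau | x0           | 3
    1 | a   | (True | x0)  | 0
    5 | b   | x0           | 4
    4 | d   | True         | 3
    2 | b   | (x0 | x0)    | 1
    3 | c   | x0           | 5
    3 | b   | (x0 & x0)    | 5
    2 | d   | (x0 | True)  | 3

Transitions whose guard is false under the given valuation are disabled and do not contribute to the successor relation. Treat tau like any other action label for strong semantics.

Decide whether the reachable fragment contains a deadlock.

Reachable = {0,1,2,3,4,5}
  0: a→2  tau→4  [deg 2]
  1: a→0  [deg 1]
  2: b→1  d→3  [deg 2]
  3: b→5  c→5  tau→2  [deg 3]
  4: a→4  d→3  tau→1  tau→3  [deg 4]
  5: b→4  c→3  [deg 2]

Answer: DEADLOCK-FREE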